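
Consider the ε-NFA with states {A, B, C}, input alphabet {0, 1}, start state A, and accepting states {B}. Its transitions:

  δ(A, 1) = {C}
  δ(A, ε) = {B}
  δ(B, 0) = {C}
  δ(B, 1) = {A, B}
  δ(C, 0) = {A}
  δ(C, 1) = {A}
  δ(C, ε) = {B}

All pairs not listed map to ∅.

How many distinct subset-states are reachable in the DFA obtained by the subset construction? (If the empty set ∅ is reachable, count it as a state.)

3

Start state of the DFA: {A, B} (ε-closure of the NFA start).
{A, B} --0--> {B, C}  [new]
{A, B} --1--> {A, B, C}  [new]
{B, C} --0--> {A, B, C}  [seen]
{B, C} --1--> {A, B}  [seen]
{A, B, C} --0--> {A, B, C}  [seen]
{A, B, C} --1--> {A, B, C}  [seen]
Reachable DFA states: {A, B}, {B, C}, {A, B, C}.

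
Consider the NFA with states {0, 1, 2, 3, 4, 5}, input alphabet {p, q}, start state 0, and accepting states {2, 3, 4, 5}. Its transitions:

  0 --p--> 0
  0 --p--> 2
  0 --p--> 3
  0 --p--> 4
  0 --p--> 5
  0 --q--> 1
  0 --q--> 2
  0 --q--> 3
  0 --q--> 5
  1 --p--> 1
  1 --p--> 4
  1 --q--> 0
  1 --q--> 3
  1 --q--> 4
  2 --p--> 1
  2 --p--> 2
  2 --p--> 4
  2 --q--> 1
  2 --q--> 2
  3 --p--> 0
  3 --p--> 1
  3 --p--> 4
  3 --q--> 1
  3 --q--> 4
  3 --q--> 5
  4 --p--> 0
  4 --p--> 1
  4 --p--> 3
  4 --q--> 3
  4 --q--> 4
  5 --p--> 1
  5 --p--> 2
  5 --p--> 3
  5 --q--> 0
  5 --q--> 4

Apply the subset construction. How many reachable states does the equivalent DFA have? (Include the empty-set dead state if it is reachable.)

Start state of the DFA: {0}.
{0} --p--> {0, 2, 3, 4, 5}  [new]
{0} --q--> {1, 2, 3, 5}  [new]
{0, 2, 3, 4, 5} --p--> {0, 1, 2, 3, 4, 5}  [new]
{0, 2, 3, 4, 5} --q--> {0, 1, 2, 3, 4, 5}  [seen]
{1, 2, 3, 5} --p--> {0, 1, 2, 3, 4}  [new]
{1, 2, 3, 5} --q--> {0, 1, 2, 3, 4, 5}  [seen]
{0, 1, 2, 3, 4, 5} --p--> {0, 1, 2, 3, 4, 5}  [seen]
{0, 1, 2, 3, 4, 5} --q--> {0, 1, 2, 3, 4, 5}  [seen]
{0, 1, 2, 3, 4} --p--> {0, 1, 2, 3, 4, 5}  [seen]
{0, 1, 2, 3, 4} --q--> {0, 1, 2, 3, 4, 5}  [seen]
Reachable DFA states: {0}, {0, 2, 3, 4, 5}, {1, 2, 3, 5}, {0, 1, 2, 3, 4, 5}, {0, 1, 2, 3, 4}.

5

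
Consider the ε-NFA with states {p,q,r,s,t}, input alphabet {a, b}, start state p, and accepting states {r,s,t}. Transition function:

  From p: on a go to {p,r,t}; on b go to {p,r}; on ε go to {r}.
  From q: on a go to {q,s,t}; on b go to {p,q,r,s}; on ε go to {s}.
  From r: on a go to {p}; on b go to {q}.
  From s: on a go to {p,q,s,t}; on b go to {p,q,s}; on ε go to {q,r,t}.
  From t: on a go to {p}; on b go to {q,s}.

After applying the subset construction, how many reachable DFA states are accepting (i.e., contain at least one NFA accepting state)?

3

Start state of the DFA: {p,r} (ε-closure of the NFA start).
{p,r} --a--> {p,r,t}  [new]
{p,r} --b--> {p,q,r,s,t}  [new]
{p,r,t} --a--> {p,r,t}  [seen]
{p,r,t} --b--> {p,q,r,s,t}  [seen]
{p,q,r,s,t} --a--> {p,q,r,s,t}  [seen]
{p,q,r,s,t} --b--> {p,q,r,s,t}  [seen]
Reachable DFA states: {p,r}, {p,r,t}, {p,q,r,s,t}.
Accepting DFA states (contain an NFA accepting state): {p,r}, {p,r,t}, {p,q,r,s,t}.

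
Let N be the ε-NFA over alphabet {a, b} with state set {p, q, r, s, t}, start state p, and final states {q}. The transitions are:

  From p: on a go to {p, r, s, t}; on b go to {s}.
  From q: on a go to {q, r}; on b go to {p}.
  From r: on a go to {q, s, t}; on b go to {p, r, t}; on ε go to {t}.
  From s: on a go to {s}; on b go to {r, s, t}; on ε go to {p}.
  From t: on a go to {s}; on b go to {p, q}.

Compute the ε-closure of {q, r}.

Begin with {q, r}.
r →ε {t}; add t.
ε-closure = {q, r, t}.

{q, r, t}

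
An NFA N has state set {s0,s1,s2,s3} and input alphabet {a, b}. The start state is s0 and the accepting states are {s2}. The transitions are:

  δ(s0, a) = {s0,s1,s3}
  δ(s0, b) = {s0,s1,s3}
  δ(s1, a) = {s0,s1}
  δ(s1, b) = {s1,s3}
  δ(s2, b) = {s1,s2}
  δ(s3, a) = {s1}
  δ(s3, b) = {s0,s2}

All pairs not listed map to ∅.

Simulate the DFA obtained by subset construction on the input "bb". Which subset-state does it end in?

Start: {s0}.
δ(s0,b) = {s0,s1,s3}.
Union: {s0,s1,s3}.
After b: {s0,s1,s3}.
δ(s0,b) = {s0,s1,s3}; δ(s1,b) = {s1,s3}; δ(s3,b) = {s0,s2}.
Union: {s0,s1,s2,s3}.
After b: {s0,s1,s2,s3}.

{s0,s1,s2,s3}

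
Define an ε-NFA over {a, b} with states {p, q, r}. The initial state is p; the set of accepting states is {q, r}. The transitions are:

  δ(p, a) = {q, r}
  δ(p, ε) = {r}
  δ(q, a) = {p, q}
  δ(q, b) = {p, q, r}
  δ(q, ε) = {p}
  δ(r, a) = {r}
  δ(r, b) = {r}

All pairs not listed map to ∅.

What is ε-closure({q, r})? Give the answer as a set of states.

{p, q, r}

Begin with {q, r}.
q →ε {p}; add p.
ε-closure = {p, q, r}.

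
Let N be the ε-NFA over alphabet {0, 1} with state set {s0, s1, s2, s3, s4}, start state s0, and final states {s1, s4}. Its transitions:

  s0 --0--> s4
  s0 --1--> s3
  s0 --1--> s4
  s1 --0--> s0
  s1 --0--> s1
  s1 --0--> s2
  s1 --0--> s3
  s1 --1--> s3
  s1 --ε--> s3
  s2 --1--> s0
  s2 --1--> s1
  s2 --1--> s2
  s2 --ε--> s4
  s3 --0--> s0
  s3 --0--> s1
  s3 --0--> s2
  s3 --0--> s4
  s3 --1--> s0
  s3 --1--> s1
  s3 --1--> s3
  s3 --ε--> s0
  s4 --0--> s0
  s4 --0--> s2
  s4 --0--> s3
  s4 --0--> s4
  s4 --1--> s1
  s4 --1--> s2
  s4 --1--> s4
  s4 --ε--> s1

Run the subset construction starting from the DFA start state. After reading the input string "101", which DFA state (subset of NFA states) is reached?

{s0, s1, s2, s3, s4}

Start: {s0}.
δ(s0,1) = {s3, s4}.
Union: {s3, s4}.
ε-closure gives {s0, s1, s3, s4}.
After 1: {s0, s1, s3, s4}.
δ(s0,0) = {s4}; δ(s1,0) = {s0, s1, s2, s3}; δ(s3,0) = {s0, s1, s2, s4}; δ(s4,0) = {s0, s2, s3, s4}.
Union: {s0, s1, s2, s3, s4}.
After 0: {s0, s1, s2, s3, s4}.
δ(s0,1) = {s3, s4}; δ(s1,1) = {s3}; δ(s2,1) = {s0, s1, s2}; δ(s3,1) = {s0, s1, s3}; δ(s4,1) = {s1, s2, s4}.
Union: {s0, s1, s2, s3, s4}.
After 1: {s0, s1, s2, s3, s4}.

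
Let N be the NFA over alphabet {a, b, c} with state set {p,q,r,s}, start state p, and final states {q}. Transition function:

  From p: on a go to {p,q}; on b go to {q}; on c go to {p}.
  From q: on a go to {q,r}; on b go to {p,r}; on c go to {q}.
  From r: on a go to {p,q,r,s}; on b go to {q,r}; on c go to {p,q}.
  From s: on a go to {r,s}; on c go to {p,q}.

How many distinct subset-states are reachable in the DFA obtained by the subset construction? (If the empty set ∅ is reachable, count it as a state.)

Start state of the DFA: {p}.
{p} --a--> {p,q}  [new]
{p} --b--> {q}  [new]
{p} --c--> {p}  [seen]
{p,q} --a--> {p,q,r}  [new]
{p,q} --b--> {p,q,r}  [seen]
{p,q} --c--> {p,q}  [seen]
{q} --a--> {q,r}  [new]
{q} --b--> {p,r}  [new]
{q} --c--> {q}  [seen]
{p,q,r} --a--> {p,q,r,s}  [new]
{p,q,r} --b--> {p,q,r}  [seen]
{p,q,r} --c--> {p,q}  [seen]
{q,r} --a--> {p,q,r,s}  [seen]
{q,r} --b--> {p,q,r}  [seen]
{q,r} --c--> {p,q}  [seen]
{p,r} --a--> {p,q,r,s}  [seen]
{p,r} --b--> {q,r}  [seen]
{p,r} --c--> {p,q}  [seen]
{p,q,r,s} --a--> {p,q,r,s}  [seen]
{p,q,r,s} --b--> {p,q,r}  [seen]
{p,q,r,s} --c--> {p,q}  [seen]
Reachable DFA states: {p}, {p,q}, {q}, {p,q,r}, {q,r}, {p,r}, {p,q,r,s}.

7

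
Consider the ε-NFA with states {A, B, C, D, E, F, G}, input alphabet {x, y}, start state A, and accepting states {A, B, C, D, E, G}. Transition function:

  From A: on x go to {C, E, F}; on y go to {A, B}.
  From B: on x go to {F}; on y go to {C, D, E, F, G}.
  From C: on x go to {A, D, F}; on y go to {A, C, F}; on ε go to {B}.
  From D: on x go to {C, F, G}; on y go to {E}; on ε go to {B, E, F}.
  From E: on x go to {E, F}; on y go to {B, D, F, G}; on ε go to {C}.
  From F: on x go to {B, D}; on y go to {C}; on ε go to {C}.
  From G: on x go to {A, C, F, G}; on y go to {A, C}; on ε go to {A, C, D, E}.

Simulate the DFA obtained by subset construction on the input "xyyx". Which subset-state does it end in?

{A, B, C, D, E, F, G}

Start: {A}.
δ(A,x) = {C, E, F}.
Union: {C, E, F}.
ε-closure gives {B, C, E, F}.
After x: {B, C, E, F}.
δ(B,y) = {C, D, E, F, G}; δ(C,y) = {A, C, F}; δ(E,y) = {B, D, F, G}; δ(F,y) = {C}.
Union: {A, B, C, D, E, F, G}.
After y: {A, B, C, D, E, F, G}.
δ(A,y) = {A, B}; δ(B,y) = {C, D, E, F, G}; δ(C,y) = {A, C, F}; δ(D,y) = {E}; δ(E,y) = {B, D, F, G}; δ(F,y) = {C}; δ(G,y) = {A, C}.
Union: {A, B, C, D, E, F, G}.
After y: {A, B, C, D, E, F, G}.
δ(A,x) = {C, E, F}; δ(B,x) = {F}; δ(C,x) = {A, D, F}; δ(D,x) = {C, F, G}; δ(E,x) = {E, F}; δ(F,x) = {B, D}; δ(G,x) = {A, C, F, G}.
Union: {A, B, C, D, E, F, G}.
After x: {A, B, C, D, E, F, G}.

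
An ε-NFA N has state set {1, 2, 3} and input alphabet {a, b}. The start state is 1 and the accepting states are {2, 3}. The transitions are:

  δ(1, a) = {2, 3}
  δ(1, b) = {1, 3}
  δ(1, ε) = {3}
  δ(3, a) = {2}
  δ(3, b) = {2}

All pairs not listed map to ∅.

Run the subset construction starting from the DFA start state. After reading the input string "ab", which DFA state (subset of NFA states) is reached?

{2}

Start: {1, 3}.
δ(1,a) = {2, 3}; δ(3,a) = {2}.
Union: {2, 3}.
After a: {2, 3}.
δ(2,b) = ∅; δ(3,b) = {2}.
Union: {2}.
After b: {2}.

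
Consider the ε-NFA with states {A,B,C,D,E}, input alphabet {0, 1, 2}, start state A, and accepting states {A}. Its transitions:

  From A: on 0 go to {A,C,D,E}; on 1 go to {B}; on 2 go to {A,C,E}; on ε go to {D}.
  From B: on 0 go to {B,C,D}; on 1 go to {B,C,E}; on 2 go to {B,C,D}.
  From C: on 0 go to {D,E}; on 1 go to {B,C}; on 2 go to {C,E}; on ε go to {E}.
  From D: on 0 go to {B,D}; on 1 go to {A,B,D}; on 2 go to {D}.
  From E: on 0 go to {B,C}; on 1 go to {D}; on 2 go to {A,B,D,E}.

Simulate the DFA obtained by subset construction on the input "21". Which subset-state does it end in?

{A,B,C,D,E}

Start: {A,D}.
δ(A,2) = {A,C,E}; δ(D,2) = {D}.
Union: {A,C,D,E}.
After 2: {A,C,D,E}.
δ(A,1) = {B}; δ(C,1) = {B,C}; δ(D,1) = {A,B,D}; δ(E,1) = {D}.
Union: {A,B,C,D}.
ε-closure gives {A,B,C,D,E}.
After 1: {A,B,C,D,E}.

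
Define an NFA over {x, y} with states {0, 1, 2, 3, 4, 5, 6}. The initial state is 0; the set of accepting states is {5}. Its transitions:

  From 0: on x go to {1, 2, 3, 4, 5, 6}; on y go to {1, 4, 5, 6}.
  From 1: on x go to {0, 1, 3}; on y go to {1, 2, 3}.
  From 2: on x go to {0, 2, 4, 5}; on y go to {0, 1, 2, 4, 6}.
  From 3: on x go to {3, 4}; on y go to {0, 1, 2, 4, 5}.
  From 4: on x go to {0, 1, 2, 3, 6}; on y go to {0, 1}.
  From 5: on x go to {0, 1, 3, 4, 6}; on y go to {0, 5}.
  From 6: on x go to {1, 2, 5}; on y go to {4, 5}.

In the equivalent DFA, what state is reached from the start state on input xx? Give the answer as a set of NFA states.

Start: {0}.
δ(0,x) = {1, 2, 3, 4, 5, 6}.
Union: {1, 2, 3, 4, 5, 6}.
After x: {1, 2, 3, 4, 5, 6}.
δ(1,x) = {0, 1, 3}; δ(2,x) = {0, 2, 4, 5}; δ(3,x) = {3, 4}; δ(4,x) = {0, 1, 2, 3, 6}; δ(5,x) = {0, 1, 3, 4, 6}; δ(6,x) = {1, 2, 5}.
Union: {0, 1, 2, 3, 4, 5, 6}.
After x: {0, 1, 2, 3, 4, 5, 6}.

{0, 1, 2, 3, 4, 5, 6}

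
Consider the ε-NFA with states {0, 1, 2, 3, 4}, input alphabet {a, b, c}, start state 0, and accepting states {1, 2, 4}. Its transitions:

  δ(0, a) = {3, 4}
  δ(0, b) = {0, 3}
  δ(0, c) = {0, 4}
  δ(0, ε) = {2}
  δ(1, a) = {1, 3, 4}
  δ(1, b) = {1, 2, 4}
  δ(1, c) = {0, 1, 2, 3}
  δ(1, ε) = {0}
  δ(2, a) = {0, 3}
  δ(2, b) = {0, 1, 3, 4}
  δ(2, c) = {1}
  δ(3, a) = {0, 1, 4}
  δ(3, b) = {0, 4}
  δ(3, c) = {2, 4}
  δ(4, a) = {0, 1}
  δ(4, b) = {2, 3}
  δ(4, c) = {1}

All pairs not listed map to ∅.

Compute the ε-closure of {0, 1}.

Begin with {0, 1}.
0 →ε {2}; add 2.
ε-closure = {0, 1, 2}.

{0, 1, 2}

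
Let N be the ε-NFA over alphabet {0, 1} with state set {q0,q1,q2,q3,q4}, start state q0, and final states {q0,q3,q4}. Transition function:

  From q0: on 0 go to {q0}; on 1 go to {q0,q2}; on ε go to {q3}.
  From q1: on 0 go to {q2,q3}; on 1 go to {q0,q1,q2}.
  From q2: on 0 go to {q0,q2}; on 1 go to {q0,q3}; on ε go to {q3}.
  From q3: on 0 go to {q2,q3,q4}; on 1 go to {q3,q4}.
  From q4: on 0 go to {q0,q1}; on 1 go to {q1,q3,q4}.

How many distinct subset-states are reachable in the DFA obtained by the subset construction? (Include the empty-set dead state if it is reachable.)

Start state of the DFA: {q0,q3} (ε-closure of the NFA start).
{q0,q3} --0--> {q0,q2,q3,q4}  [new]
{q0,q3} --1--> {q0,q2,q3,q4}  [seen]
{q0,q2,q3,q4} --0--> {q0,q1,q2,q3,q4}  [new]
{q0,q2,q3,q4} --1--> {q0,q1,q2,q3,q4}  [seen]
{q0,q1,q2,q3,q4} --0--> {q0,q1,q2,q3,q4}  [seen]
{q0,q1,q2,q3,q4} --1--> {q0,q1,q2,q3,q4}  [seen]
Reachable DFA states: {q0,q3}, {q0,q2,q3,q4}, {q0,q1,q2,q3,q4}.

3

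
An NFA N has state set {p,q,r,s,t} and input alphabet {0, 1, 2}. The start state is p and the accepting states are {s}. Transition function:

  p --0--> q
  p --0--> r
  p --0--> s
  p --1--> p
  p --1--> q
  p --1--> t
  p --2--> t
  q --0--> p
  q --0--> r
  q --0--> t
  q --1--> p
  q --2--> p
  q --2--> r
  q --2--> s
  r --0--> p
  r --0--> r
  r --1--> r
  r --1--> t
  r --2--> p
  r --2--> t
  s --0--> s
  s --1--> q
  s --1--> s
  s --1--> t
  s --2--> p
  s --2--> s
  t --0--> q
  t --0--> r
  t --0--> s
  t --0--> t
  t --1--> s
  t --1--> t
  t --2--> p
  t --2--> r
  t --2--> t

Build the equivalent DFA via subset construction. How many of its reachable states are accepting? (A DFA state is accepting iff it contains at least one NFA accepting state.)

Start state of the DFA: {p}.
{p} --0--> {q,r,s}  [new]
{p} --1--> {p,q,t}  [new]
{p} --2--> {t}  [new]
{q,r,s} --0--> {p,r,s,t}  [new]
{q,r,s} --1--> {p,q,r,s,t}  [new]
{q,r,s} --2--> {p,r,s,t}  [seen]
{p,q,t} --0--> {p,q,r,s,t}  [seen]
{p,q,t} --1--> {p,q,s,t}  [new]
{p,q,t} --2--> {p,r,s,t}  [seen]
{t} --0--> {q,r,s,t}  [new]
{t} --1--> {s,t}  [new]
{t} --2--> {p,r,t}  [new]
{p,r,s,t} --0--> {p,q,r,s,t}  [seen]
{p,r,s,t} --1--> {p,q,r,s,t}  [seen]
{p,r,s,t} --2--> {p,r,s,t}  [seen]
{p,q,r,s,t} --0--> {p,q,r,s,t}  [seen]
{p,q,r,s,t} --1--> {p,q,r,s,t}  [seen]
{p,q,r,s,t} --2--> {p,r,s,t}  [seen]
{p,q,s,t} --0--> {p,q,r,s,t}  [seen]
{p,q,s,t} --1--> {p,q,s,t}  [seen]
{p,q,s,t} --2--> {p,r,s,t}  [seen]
{q,r,s,t} --0--> {p,q,r,s,t}  [seen]
{q,r,s,t} --1--> {p,q,r,s,t}  [seen]
{q,r,s,t} --2--> {p,r,s,t}  [seen]
{s,t} --0--> {q,r,s,t}  [seen]
{s,t} --1--> {q,s,t}  [new]
{s,t} --2--> {p,r,s,t}  [seen]
{p,r,t} --0--> {p,q,r,s,t}  [seen]
{p,r,t} --1--> {p,q,r,s,t}  [seen]
{p,r,t} --2--> {p,r,t}  [seen]
{q,s,t} --0--> {p,q,r,s,t}  [seen]
{q,s,t} --1--> {p,q,s,t}  [seen]
{q,s,t} --2--> {p,r,s,t}  [seen]
Reachable DFA states: {p}, {q,r,s}, {p,q,t}, {t}, {p,r,s,t}, {p,q,r,s,t}, {p,q,s,t}, {q,r,s,t}, {s,t}, {p,r,t}, {q,s,t}.
Accepting DFA states (contain an NFA accepting state): {q,r,s}, {p,r,s,t}, {p,q,r,s,t}, {p,q,s,t}, {q,r,s,t}, {s,t}, {q,s,t}.

7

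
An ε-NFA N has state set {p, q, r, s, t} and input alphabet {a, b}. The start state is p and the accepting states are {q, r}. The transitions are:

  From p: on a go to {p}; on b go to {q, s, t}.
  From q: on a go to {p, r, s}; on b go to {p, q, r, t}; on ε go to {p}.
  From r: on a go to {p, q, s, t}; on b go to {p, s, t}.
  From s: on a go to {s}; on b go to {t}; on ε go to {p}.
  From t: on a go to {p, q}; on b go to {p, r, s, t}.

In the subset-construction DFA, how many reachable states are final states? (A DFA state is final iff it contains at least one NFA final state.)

3

Start state of the DFA: {p} (ε-closure of the NFA start).
{p} --a--> {p}  [seen]
{p} --b--> {p, q, s, t}  [new]
{p, q, s, t} --a--> {p, q, r, s}  [new]
{p, q, s, t} --b--> {p, q, r, s, t}  [new]
{p, q, r, s} --a--> {p, q, r, s, t}  [seen]
{p, q, r, s} --b--> {p, q, r, s, t}  [seen]
{p, q, r, s, t} --a--> {p, q, r, s, t}  [seen]
{p, q, r, s, t} --b--> {p, q, r, s, t}  [seen]
Reachable DFA states: {p}, {p, q, s, t}, {p, q, r, s}, {p, q, r, s, t}.
Accepting DFA states (contain an NFA accepting state): {p, q, s, t}, {p, q, r, s}, {p, q, r, s, t}.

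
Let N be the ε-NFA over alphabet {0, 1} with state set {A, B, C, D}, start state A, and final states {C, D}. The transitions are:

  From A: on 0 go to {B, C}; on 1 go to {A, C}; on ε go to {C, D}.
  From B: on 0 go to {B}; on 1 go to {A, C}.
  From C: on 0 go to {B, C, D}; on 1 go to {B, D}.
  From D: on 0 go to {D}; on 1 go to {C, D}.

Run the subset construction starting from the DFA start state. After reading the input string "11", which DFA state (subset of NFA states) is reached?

Start: {A, C, D}.
δ(A,1) = {A, C}; δ(C,1) = {B, D}; δ(D,1) = {C, D}.
Union: {A, B, C, D}.
After 1: {A, B, C, D}.
δ(A,1) = {A, C}; δ(B,1) = {A, C}; δ(C,1) = {B, D}; δ(D,1) = {C, D}.
Union: {A, B, C, D}.
After 1: {A, B, C, D}.

{A, B, C, D}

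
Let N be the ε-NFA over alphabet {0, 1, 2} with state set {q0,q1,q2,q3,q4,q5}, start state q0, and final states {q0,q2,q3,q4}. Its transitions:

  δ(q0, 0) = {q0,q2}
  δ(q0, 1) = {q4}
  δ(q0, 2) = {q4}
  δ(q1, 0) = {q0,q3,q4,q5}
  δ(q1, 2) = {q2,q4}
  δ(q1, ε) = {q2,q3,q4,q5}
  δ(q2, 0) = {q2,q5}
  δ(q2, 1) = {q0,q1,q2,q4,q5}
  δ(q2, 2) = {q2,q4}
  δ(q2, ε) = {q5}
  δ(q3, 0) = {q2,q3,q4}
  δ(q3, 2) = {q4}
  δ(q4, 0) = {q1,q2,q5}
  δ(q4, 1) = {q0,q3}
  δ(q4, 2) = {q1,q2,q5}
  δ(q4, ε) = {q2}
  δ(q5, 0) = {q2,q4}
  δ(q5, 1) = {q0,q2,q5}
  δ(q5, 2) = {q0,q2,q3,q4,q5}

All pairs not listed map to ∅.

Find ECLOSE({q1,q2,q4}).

Begin with {q1,q2,q4}.
q1 →ε {q2,q3,q4,q5}; add q3, q5.
ε-closure = {q1,q2,q3,q4,q5}.

{q1,q2,q3,q4,q5}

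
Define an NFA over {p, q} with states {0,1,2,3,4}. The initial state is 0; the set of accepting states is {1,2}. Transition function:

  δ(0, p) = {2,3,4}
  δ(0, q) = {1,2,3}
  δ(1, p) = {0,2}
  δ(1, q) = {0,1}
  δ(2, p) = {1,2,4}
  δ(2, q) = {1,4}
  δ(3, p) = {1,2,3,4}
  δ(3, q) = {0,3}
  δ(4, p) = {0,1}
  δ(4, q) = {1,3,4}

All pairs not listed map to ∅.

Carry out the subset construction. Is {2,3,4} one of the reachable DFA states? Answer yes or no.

Start state of the DFA: {0}.
{0} --p--> {2,3,4}  [new]
{0} --q--> {1,2,3}  [new]
{2,3,4} --p--> {0,1,2,3,4}  [new]
{2,3,4} --q--> {0,1,3,4}  [new]
{1,2,3} --p--> {0,1,2,3,4}  [seen]
{1,2,3} --q--> {0,1,3,4}  [seen]
{0,1,2,3,4} --p--> {0,1,2,3,4}  [seen]
{0,1,2,3,4} --q--> {0,1,2,3,4}  [seen]
{0,1,3,4} --p--> {0,1,2,3,4}  [seen]
{0,1,3,4} --q--> {0,1,2,3,4}  [seen]
Reachable DFA states: {0}, {2,3,4}, {1,2,3}, {0,1,2,3,4}, {0,1,3,4}.
{2,3,4} is among them.

yes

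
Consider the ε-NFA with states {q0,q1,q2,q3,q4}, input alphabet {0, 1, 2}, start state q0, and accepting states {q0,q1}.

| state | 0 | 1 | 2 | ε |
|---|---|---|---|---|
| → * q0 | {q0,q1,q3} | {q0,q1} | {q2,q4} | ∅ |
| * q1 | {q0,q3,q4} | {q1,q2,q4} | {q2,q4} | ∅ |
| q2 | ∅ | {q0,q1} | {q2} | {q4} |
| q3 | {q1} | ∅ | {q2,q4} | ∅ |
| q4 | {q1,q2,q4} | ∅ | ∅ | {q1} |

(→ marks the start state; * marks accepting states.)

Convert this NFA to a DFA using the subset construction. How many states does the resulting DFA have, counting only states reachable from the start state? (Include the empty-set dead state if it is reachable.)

Start state of the DFA: {q0} (ε-closure of the NFA start).
{q0} --0--> {q0,q1,q3}  [new]
{q0} --1--> {q0,q1}  [new]
{q0} --2--> {q1,q2,q4}  [new]
{q0,q1,q3} --0--> {q0,q1,q3,q4}  [new]
{q0,q1,q3} --1--> {q0,q1,q2,q4}  [new]
{q0,q1,q3} --2--> {q1,q2,q4}  [seen]
{q0,q1} --0--> {q0,q1,q3,q4}  [seen]
{q0,q1} --1--> {q0,q1,q2,q4}  [seen]
{q0,q1} --2--> {q1,q2,q4}  [seen]
{q1,q2,q4} --0--> {q0,q1,q2,q3,q4}  [new]
{q1,q2,q4} --1--> {q0,q1,q2,q4}  [seen]
{q1,q2,q4} --2--> {q1,q2,q4}  [seen]
{q0,q1,q3,q4} --0--> {q0,q1,q2,q3,q4}  [seen]
{q0,q1,q3,q4} --1--> {q0,q1,q2,q4}  [seen]
{q0,q1,q3,q4} --2--> {q1,q2,q4}  [seen]
{q0,q1,q2,q4} --0--> {q0,q1,q2,q3,q4}  [seen]
{q0,q1,q2,q4} --1--> {q0,q1,q2,q4}  [seen]
{q0,q1,q2,q4} --2--> {q1,q2,q4}  [seen]
{q0,q1,q2,q3,q4} --0--> {q0,q1,q2,q3,q4}  [seen]
{q0,q1,q2,q3,q4} --1--> {q0,q1,q2,q4}  [seen]
{q0,q1,q2,q3,q4} --2--> {q1,q2,q4}  [seen]
Reachable DFA states: {q0}, {q0,q1,q3}, {q0,q1}, {q1,q2,q4}, {q0,q1,q3,q4}, {q0,q1,q2,q4}, {q0,q1,q2,q3,q4}.

7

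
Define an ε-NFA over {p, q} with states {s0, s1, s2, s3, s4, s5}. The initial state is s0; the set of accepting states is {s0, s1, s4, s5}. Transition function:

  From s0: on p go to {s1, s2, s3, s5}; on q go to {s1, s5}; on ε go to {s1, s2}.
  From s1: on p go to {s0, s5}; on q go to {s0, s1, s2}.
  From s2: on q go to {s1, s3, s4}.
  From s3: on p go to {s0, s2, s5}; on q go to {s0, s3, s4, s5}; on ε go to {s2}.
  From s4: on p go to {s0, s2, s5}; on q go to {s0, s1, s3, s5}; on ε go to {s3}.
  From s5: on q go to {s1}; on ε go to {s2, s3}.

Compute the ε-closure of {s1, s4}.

{s1, s2, s3, s4}

Begin with {s1, s4}.
s4 →ε {s3}; add s3.
s3 →ε {s2}; add s2.
ε-closure = {s1, s2, s3, s4}.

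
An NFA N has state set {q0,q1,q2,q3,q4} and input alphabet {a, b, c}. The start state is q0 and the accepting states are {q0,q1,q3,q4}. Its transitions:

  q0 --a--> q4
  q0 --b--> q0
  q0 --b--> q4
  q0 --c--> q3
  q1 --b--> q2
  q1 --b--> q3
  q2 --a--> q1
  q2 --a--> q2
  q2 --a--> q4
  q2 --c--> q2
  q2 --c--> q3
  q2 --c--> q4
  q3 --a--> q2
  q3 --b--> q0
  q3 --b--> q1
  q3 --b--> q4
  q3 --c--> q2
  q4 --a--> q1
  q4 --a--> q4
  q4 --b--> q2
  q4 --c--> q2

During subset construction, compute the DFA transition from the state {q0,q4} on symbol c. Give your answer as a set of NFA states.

{q2,q3}

δ(q0,c) = {q3}; δ(q4,c) = {q2}.
Union: {q2,q3}.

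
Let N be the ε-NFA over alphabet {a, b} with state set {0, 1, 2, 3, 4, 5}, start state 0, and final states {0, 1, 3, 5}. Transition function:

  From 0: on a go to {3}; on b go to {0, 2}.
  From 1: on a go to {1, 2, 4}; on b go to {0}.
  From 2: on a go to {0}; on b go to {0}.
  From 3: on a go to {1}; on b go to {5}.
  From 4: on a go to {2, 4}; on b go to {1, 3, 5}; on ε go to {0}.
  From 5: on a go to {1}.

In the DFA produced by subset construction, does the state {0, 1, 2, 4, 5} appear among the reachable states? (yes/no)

Start state of the DFA: {0} (ε-closure of the NFA start).
{0} --a--> {3}  [new]
{0} --b--> {0, 2}  [new]
{3} --a--> {1}  [new]
{3} --b--> {5}  [new]
{0, 2} --a--> {0, 3}  [new]
{0, 2} --b--> {0, 2}  [seen]
{1} --a--> {0, 1, 2, 4}  [new]
{1} --b--> {0}  [seen]
{5} --a--> {1}  [seen]
{5} --b--> ∅  [new]
{0, 3} --a--> {1, 3}  [new]
{0, 3} --b--> {0, 2, 5}  [new]
{0, 1, 2, 4} --a--> {0, 1, 2, 3, 4}  [new]
{0, 1, 2, 4} --b--> {0, 1, 2, 3, 5}  [new]
∅ --a--> ∅  [seen]
∅ --b--> ∅  [seen]
{1, 3} --a--> {0, 1, 2, 4}  [seen]
{1, 3} --b--> {0, 5}  [new]
{0, 2, 5} --a--> {0, 1, 3}  [new]
{0, 2, 5} --b--> {0, 2}  [seen]
{0, 1, 2, 3, 4} --a--> {0, 1, 2, 3, 4}  [seen]
{0, 1, 2, 3, 4} --b--> {0, 1, 2, 3, 5}  [seen]
{0, 1, 2, 3, 5} --a--> {0, 1, 2, 3, 4}  [seen]
{0, 1, 2, 3, 5} --b--> {0, 2, 5}  [seen]
{0, 5} --a--> {1, 3}  [seen]
{0, 5} --b--> {0, 2}  [seen]
{0, 1, 3} --a--> {0, 1, 2, 3, 4}  [seen]
{0, 1, 3} --b--> {0, 2, 5}  [seen]
Reachable DFA states: {0}, {3}, {0, 2}, {1}, {5}, {0, 3}, {0, 1, 2, 4}, ∅, {1, 3}, {0, 2, 5}, {0, 1, 2, 3, 4}, {0, 1, 2, 3, 5}, {0, 5}, {0, 1, 3}.
{0, 1, 2, 4, 5} is not among them.

no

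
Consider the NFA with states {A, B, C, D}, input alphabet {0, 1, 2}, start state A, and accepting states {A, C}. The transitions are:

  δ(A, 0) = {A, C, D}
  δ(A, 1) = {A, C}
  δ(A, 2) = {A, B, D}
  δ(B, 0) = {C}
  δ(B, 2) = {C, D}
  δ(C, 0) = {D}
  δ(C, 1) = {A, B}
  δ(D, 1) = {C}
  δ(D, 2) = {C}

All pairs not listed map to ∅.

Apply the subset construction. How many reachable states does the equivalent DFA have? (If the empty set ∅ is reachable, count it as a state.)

6

Start state of the DFA: {A}.
{A} --0--> {A, C, D}  [new]
{A} --1--> {A, C}  [new]
{A} --2--> {A, B, D}  [new]
{A, C, D} --0--> {A, C, D}  [seen]
{A, C, D} --1--> {A, B, C}  [new]
{A, C, D} --2--> {A, B, C, D}  [new]
{A, C} --0--> {A, C, D}  [seen]
{A, C} --1--> {A, B, C}  [seen]
{A, C} --2--> {A, B, D}  [seen]
{A, B, D} --0--> {A, C, D}  [seen]
{A, B, D} --1--> {A, C}  [seen]
{A, B, D} --2--> {A, B, C, D}  [seen]
{A, B, C} --0--> {A, C, D}  [seen]
{A, B, C} --1--> {A, B, C}  [seen]
{A, B, C} --2--> {A, B, C, D}  [seen]
{A, B, C, D} --0--> {A, C, D}  [seen]
{A, B, C, D} --1--> {A, B, C}  [seen]
{A, B, C, D} --2--> {A, B, C, D}  [seen]
Reachable DFA states: {A}, {A, C, D}, {A, C}, {A, B, D}, {A, B, C}, {A, B, C, D}.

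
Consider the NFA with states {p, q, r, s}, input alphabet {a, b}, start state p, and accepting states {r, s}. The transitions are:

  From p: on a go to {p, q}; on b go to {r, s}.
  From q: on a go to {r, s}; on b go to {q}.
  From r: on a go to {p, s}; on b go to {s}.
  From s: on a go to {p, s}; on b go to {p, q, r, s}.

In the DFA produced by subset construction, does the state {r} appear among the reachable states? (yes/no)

Start state of the DFA: {p}.
{p} --a--> {p, q}  [new]
{p} --b--> {r, s}  [new]
{p, q} --a--> {p, q, r, s}  [new]
{p, q} --b--> {q, r, s}  [new]
{r, s} --a--> {p, s}  [new]
{r, s} --b--> {p, q, r, s}  [seen]
{p, q, r, s} --a--> {p, q, r, s}  [seen]
{p, q, r, s} --b--> {p, q, r, s}  [seen]
{q, r, s} --a--> {p, r, s}  [new]
{q, r, s} --b--> {p, q, r, s}  [seen]
{p, s} --a--> {p, q, s}  [new]
{p, s} --b--> {p, q, r, s}  [seen]
{p, r, s} --a--> {p, q, s}  [seen]
{p, r, s} --b--> {p, q, r, s}  [seen]
{p, q, s} --a--> {p, q, r, s}  [seen]
{p, q, s} --b--> {p, q, r, s}  [seen]
Reachable DFA states: {p}, {p, q}, {r, s}, {p, q, r, s}, {q, r, s}, {p, s}, {p, r, s}, {p, q, s}.
{r} is not among them.

no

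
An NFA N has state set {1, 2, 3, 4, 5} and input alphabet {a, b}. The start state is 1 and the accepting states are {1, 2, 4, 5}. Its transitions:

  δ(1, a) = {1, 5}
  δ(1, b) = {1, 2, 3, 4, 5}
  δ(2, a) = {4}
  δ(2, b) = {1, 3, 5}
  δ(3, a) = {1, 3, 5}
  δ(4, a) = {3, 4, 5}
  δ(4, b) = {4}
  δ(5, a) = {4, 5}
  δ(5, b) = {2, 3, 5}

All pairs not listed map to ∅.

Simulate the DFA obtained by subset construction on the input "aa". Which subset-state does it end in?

Start: {1}.
δ(1,a) = {1, 5}.
Union: {1, 5}.
After a: {1, 5}.
δ(1,a) = {1, 5}; δ(5,a) = {4, 5}.
Union: {1, 4, 5}.
After a: {1, 4, 5}.

{1, 4, 5}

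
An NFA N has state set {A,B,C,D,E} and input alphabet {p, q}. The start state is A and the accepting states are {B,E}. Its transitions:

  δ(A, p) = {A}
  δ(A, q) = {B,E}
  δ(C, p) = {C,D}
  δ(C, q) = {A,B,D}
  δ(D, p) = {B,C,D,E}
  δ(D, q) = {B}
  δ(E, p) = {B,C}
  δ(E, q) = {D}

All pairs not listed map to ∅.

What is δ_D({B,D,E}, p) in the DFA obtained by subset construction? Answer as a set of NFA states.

δ(B,p) = ∅; δ(D,p) = {B,C,D,E}; δ(E,p) = {B,C}.
Union: {B,C,D,E}.

{B,C,D,E}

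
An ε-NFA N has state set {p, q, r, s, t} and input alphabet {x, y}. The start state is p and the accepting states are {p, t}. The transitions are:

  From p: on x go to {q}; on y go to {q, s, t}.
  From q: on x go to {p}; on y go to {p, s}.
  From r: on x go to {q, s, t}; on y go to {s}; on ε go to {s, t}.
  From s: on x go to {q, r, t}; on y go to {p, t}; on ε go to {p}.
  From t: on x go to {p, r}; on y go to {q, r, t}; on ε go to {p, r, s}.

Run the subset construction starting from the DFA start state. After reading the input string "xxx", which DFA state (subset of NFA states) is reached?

Start: {p}.
δ(p,x) = {q}.
Union: {q}.
After x: {q}.
δ(q,x) = {p}.
Union: {p}.
After x: {p}.
δ(p,x) = {q}.
Union: {q}.
After x: {q}.

{q}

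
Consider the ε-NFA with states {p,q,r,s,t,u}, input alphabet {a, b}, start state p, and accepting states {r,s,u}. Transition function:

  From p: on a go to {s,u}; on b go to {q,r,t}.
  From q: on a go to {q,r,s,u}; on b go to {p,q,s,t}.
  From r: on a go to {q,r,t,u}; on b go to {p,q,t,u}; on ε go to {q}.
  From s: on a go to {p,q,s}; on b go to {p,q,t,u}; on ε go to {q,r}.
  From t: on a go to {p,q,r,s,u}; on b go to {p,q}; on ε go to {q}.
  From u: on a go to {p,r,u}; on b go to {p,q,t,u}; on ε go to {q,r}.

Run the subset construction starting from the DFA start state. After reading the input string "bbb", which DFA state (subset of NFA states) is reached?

{p,q,r,s,t,u}

Start: {p}.
δ(p,b) = {q,r,t}.
Union: {q,r,t}.
After b: {q,r,t}.
δ(q,b) = {p,q,s,t}; δ(r,b) = {p,q,t,u}; δ(t,b) = {p,q}.
Union: {p,q,s,t,u}.
ε-closure gives {p,q,r,s,t,u}.
After b: {p,q,r,s,t,u}.
δ(p,b) = {q,r,t}; δ(q,b) = {p,q,s,t}; δ(r,b) = {p,q,t,u}; δ(s,b) = {p,q,t,u}; δ(t,b) = {p,q}; δ(u,b) = {p,q,t,u}.
Union: {p,q,r,s,t,u}.
After b: {p,q,r,s,t,u}.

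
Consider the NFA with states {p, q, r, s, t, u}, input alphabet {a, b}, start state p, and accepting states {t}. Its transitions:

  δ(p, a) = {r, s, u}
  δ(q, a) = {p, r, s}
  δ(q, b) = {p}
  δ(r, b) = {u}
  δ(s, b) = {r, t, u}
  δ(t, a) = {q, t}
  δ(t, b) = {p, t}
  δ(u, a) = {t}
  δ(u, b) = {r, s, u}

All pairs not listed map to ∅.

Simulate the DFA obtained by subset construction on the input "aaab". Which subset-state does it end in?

{p, t}

Start: {p}.
δ(p,a) = {r, s, u}.
Union: {r, s, u}.
After a: {r, s, u}.
δ(r,a) = ∅; δ(s,a) = ∅; δ(u,a) = {t}.
Union: {t}.
After a: {t}.
δ(t,a) = {q, t}.
Union: {q, t}.
After a: {q, t}.
δ(q,b) = {p}; δ(t,b) = {p, t}.
Union: {p, t}.
After b: {p, t}.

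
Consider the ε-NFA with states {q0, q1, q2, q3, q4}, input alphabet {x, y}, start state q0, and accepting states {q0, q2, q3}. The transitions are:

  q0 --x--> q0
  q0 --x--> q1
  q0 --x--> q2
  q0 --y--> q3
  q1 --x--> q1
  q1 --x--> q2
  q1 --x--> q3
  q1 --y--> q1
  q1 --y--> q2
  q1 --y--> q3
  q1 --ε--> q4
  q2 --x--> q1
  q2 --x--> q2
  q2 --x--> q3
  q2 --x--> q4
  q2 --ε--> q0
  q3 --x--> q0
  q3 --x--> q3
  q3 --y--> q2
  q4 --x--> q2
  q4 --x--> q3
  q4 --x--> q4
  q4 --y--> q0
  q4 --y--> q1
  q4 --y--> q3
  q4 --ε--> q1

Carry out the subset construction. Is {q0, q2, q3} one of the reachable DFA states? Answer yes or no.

Start state of the DFA: {q0} (ε-closure of the NFA start).
{q0} --x--> {q0, q1, q2, q4}  [new]
{q0} --y--> {q3}  [new]
{q0, q1, q2, q4} --x--> {q0, q1, q2, q3, q4}  [new]
{q0, q1, q2, q4} --y--> {q0, q1, q2, q3, q4}  [seen]
{q3} --x--> {q0, q3}  [new]
{q3} --y--> {q0, q2}  [new]
{q0, q1, q2, q3, q4} --x--> {q0, q1, q2, q3, q4}  [seen]
{q0, q1, q2, q3, q4} --y--> {q0, q1, q2, q3, q4}  [seen]
{q0, q3} --x--> {q0, q1, q2, q3, q4}  [seen]
{q0, q3} --y--> {q0, q2, q3}  [new]
{q0, q2} --x--> {q0, q1, q2, q3, q4}  [seen]
{q0, q2} --y--> {q3}  [seen]
{q0, q2, q3} --x--> {q0, q1, q2, q3, q4}  [seen]
{q0, q2, q3} --y--> {q0, q2, q3}  [seen]
Reachable DFA states: {q0}, {q0, q1, q2, q4}, {q3}, {q0, q1, q2, q3, q4}, {q0, q3}, {q0, q2}, {q0, q2, q3}.
{q0, q2, q3} is among them.

yes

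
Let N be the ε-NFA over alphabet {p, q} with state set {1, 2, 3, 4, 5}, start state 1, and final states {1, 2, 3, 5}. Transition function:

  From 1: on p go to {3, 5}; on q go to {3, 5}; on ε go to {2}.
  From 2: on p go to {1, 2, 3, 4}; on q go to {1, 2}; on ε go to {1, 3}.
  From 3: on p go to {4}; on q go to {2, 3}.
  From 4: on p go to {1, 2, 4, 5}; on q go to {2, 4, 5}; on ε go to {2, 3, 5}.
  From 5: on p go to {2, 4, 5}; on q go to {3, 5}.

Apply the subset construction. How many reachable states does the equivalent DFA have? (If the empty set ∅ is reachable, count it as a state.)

Start state of the DFA: {1, 2, 3} (ε-closure of the NFA start).
{1, 2, 3} --p--> {1, 2, 3, 4, 5}  [new]
{1, 2, 3} --q--> {1, 2, 3, 5}  [new]
{1, 2, 3, 4, 5} --p--> {1, 2, 3, 4, 5}  [seen]
{1, 2, 3, 4, 5} --q--> {1, 2, 3, 4, 5}  [seen]
{1, 2, 3, 5} --p--> {1, 2, 3, 4, 5}  [seen]
{1, 2, 3, 5} --q--> {1, 2, 3, 5}  [seen]
Reachable DFA states: {1, 2, 3}, {1, 2, 3, 4, 5}, {1, 2, 3, 5}.

3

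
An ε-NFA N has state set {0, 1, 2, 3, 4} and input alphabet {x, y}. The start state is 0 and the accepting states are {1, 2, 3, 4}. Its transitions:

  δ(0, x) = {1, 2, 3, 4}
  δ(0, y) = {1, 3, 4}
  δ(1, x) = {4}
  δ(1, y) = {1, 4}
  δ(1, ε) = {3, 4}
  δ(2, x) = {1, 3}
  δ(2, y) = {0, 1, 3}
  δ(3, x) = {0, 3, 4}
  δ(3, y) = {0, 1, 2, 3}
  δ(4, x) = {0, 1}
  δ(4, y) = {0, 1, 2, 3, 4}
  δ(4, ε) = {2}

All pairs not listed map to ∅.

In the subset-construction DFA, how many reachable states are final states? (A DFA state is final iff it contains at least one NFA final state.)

2

Start state of the DFA: {0} (ε-closure of the NFA start).
{0} --x--> {1, 2, 3, 4}  [new]
{0} --y--> {1, 2, 3, 4}  [seen]
{1, 2, 3, 4} --x--> {0, 1, 2, 3, 4}  [new]
{1, 2, 3, 4} --y--> {0, 1, 2, 3, 4}  [seen]
{0, 1, 2, 3, 4} --x--> {0, 1, 2, 3, 4}  [seen]
{0, 1, 2, 3, 4} --y--> {0, 1, 2, 3, 4}  [seen]
Reachable DFA states: {0}, {1, 2, 3, 4}, {0, 1, 2, 3, 4}.
Accepting DFA states (contain an NFA accepting state): {1, 2, 3, 4}, {0, 1, 2, 3, 4}.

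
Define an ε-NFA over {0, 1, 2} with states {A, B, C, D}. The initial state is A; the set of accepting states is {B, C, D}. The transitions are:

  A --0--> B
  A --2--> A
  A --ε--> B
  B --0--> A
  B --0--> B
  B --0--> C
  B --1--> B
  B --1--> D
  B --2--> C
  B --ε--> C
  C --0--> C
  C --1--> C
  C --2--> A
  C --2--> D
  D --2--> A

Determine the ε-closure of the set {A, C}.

{A, B, C}

Begin with {A, C}.
A →ε {B}; add B.
ε-closure = {A, B, C}.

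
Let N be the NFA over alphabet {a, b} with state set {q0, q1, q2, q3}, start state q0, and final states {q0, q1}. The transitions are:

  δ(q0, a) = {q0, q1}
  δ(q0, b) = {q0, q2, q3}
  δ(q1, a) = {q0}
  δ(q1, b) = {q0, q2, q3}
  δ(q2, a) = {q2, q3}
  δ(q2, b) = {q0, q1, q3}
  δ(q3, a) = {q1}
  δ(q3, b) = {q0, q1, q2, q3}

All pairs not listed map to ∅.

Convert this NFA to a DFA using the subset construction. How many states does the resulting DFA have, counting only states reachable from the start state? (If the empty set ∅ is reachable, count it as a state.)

Start state of the DFA: {q0}.
{q0} --a--> {q0, q1}  [new]
{q0} --b--> {q0, q2, q3}  [new]
{q0, q1} --a--> {q0, q1}  [seen]
{q0, q1} --b--> {q0, q2, q3}  [seen]
{q0, q2, q3} --a--> {q0, q1, q2, q3}  [new]
{q0, q2, q3} --b--> {q0, q1, q2, q3}  [seen]
{q0, q1, q2, q3} --a--> {q0, q1, q2, q3}  [seen]
{q0, q1, q2, q3} --b--> {q0, q1, q2, q3}  [seen]
Reachable DFA states: {q0}, {q0, q1}, {q0, q2, q3}, {q0, q1, q2, q3}.

4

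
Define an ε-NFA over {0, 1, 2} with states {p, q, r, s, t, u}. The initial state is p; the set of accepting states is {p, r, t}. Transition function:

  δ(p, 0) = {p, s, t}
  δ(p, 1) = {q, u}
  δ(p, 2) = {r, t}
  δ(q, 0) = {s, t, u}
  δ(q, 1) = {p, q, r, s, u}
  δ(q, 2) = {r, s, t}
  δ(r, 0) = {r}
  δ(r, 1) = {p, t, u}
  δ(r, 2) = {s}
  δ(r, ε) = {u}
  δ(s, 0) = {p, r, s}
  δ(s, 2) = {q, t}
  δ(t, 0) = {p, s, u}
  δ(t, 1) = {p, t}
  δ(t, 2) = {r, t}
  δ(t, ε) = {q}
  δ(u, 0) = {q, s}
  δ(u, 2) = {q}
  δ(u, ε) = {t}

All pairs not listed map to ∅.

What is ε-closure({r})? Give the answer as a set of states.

Begin with {r}.
r →ε {u}; add u.
u →ε {t}; add t.
t →ε {q}; add q.
ε-closure = {q, r, t, u}.

{q, r, t, u}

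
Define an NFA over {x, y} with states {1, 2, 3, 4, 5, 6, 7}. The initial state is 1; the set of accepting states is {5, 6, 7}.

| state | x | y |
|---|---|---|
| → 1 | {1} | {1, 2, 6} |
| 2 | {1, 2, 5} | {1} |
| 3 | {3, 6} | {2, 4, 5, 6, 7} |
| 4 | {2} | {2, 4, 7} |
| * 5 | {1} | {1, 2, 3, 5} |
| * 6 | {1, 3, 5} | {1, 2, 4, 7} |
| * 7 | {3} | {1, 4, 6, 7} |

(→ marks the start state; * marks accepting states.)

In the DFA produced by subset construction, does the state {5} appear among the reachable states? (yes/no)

no

Start state of the DFA: {1}.
{1} --x--> {1}  [seen]
{1} --y--> {1, 2, 6}  [new]
{1, 2, 6} --x--> {1, 2, 3, 5}  [new]
{1, 2, 6} --y--> {1, 2, 4, 6, 7}  [new]
{1, 2, 3, 5} --x--> {1, 2, 3, 5, 6}  [new]
{1, 2, 3, 5} --y--> {1, 2, 3, 4, 5, 6, 7}  [new]
{1, 2, 4, 6, 7} --x--> {1, 2, 3, 5}  [seen]
{1, 2, 4, 6, 7} --y--> {1, 2, 4, 6, 7}  [seen]
{1, 2, 3, 5, 6} --x--> {1, 2, 3, 5, 6}  [seen]
{1, 2, 3, 5, 6} --y--> {1, 2, 3, 4, 5, 6, 7}  [seen]
{1, 2, 3, 4, 5, 6, 7} --x--> {1, 2, 3, 5, 6}  [seen]
{1, 2, 3, 4, 5, 6, 7} --y--> {1, 2, 3, 4, 5, 6, 7}  [seen]
Reachable DFA states: {1}, {1, 2, 6}, {1, 2, 3, 5}, {1, 2, 4, 6, 7}, {1, 2, 3, 5, 6}, {1, 2, 3, 4, 5, 6, 7}.
{5} is not among them.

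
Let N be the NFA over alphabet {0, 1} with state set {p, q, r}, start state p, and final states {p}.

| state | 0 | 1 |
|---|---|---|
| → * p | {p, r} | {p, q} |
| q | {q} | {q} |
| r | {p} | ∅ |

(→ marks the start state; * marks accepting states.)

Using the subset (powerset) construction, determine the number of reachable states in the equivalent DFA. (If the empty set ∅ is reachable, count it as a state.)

4

Start state of the DFA: {p}.
{p} --0--> {p, r}  [new]
{p} --1--> {p, q}  [new]
{p, r} --0--> {p, r}  [seen]
{p, r} --1--> {p, q}  [seen]
{p, q} --0--> {p, q, r}  [new]
{p, q} --1--> {p, q}  [seen]
{p, q, r} --0--> {p, q, r}  [seen]
{p, q, r} --1--> {p, q}  [seen]
Reachable DFA states: {p}, {p, r}, {p, q}, {p, q, r}.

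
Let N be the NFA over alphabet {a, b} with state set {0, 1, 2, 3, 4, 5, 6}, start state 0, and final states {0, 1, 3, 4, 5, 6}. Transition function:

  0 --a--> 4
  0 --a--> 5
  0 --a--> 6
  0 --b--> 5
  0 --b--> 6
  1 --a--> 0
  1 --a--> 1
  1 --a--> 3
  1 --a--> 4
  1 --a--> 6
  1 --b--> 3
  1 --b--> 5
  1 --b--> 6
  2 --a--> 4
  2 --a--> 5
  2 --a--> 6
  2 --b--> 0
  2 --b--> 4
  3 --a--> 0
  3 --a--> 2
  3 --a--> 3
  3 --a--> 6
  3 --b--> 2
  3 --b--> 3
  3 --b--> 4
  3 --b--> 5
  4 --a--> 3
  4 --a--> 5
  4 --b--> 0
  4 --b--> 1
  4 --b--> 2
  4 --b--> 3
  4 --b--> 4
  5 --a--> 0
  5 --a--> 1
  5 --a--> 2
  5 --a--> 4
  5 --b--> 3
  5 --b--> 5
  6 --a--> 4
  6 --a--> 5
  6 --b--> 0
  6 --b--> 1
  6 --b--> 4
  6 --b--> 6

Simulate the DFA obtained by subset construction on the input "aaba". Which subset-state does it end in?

Start: {0}.
δ(0,a) = {4, 5, 6}.
Union: {4, 5, 6}.
After a: {4, 5, 6}.
δ(4,a) = {3, 5}; δ(5,a) = {0, 1, 2, 4}; δ(6,a) = {4, 5}.
Union: {0, 1, 2, 3, 4, 5}.
After a: {0, 1, 2, 3, 4, 5}.
δ(0,b) = {5, 6}; δ(1,b) = {3, 5, 6}; δ(2,b) = {0, 4}; δ(3,b) = {2, 3, 4, 5}; δ(4,b) = {0, 1, 2, 3, 4}; δ(5,b) = {3, 5}.
Union: {0, 1, 2, 3, 4, 5, 6}.
After b: {0, 1, 2, 3, 4, 5, 6}.
δ(0,a) = {4, 5, 6}; δ(1,a) = {0, 1, 3, 4, 6}; δ(2,a) = {4, 5, 6}; δ(3,a) = {0, 2, 3, 6}; δ(4,a) = {3, 5}; δ(5,a) = {0, 1, 2, 4}; δ(6,a) = {4, 5}.
Union: {0, 1, 2, 3, 4, 5, 6}.
After a: {0, 1, 2, 3, 4, 5, 6}.

{0, 1, 2, 3, 4, 5, 6}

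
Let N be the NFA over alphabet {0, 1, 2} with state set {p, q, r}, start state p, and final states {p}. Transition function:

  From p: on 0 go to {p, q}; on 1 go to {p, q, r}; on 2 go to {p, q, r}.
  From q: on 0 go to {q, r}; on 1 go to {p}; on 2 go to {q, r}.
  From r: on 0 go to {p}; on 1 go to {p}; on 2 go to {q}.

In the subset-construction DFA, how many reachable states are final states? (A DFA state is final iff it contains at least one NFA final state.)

Start state of the DFA: {p}.
{p} --0--> {p, q}  [new]
{p} --1--> {p, q, r}  [new]
{p} --2--> {p, q, r}  [seen]
{p, q} --0--> {p, q, r}  [seen]
{p, q} --1--> {p, q, r}  [seen]
{p, q} --2--> {p, q, r}  [seen]
{p, q, r} --0--> {p, q, r}  [seen]
{p, q, r} --1--> {p, q, r}  [seen]
{p, q, r} --2--> {p, q, r}  [seen]
Reachable DFA states: {p}, {p, q}, {p, q, r}.
Accepting DFA states (contain an NFA accepting state): {p}, {p, q}, {p, q, r}.

3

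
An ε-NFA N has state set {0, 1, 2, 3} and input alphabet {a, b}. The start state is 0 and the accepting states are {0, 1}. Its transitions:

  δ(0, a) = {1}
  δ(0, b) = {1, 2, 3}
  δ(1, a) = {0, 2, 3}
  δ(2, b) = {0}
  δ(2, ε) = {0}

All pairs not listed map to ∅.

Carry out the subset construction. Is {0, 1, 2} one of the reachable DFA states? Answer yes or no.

Start state of the DFA: {0} (ε-closure of the NFA start).
{0} --a--> {1}  [new]
{0} --b--> {0, 1, 2, 3}  [new]
{1} --a--> {0, 2, 3}  [new]
{1} --b--> ∅  [new]
{0, 1, 2, 3} --a--> {0, 1, 2, 3}  [seen]
{0, 1, 2, 3} --b--> {0, 1, 2, 3}  [seen]
{0, 2, 3} --a--> {1}  [seen]
{0, 2, 3} --b--> {0, 1, 2, 3}  [seen]
∅ --a--> ∅  [seen]
∅ --b--> ∅  [seen]
Reachable DFA states: {0}, {1}, {0, 1, 2, 3}, {0, 2, 3}, ∅.
{0, 1, 2} is not among them.

no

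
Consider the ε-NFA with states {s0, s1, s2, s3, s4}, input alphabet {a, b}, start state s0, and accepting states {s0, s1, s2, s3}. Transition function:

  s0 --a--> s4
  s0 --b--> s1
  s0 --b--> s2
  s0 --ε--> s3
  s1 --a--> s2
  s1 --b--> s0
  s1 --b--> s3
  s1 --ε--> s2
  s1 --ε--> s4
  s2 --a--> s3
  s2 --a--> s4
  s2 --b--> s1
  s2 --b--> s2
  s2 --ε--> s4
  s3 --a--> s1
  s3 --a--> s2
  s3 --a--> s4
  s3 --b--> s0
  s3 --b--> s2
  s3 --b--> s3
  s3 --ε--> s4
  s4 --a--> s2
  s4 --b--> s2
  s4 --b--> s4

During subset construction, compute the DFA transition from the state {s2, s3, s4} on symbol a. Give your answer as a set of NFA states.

δ(s2,a) = {s3, s4}; δ(s3,a) = {s1, s2, s4}; δ(s4,a) = {s2}.
Union: {s1, s2, s3, s4}.

{s1, s2, s3, s4}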